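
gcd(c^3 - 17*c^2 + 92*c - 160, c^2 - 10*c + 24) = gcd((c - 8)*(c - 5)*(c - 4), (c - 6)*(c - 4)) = c - 4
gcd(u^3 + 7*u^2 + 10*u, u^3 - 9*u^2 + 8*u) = u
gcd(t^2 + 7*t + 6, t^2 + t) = t + 1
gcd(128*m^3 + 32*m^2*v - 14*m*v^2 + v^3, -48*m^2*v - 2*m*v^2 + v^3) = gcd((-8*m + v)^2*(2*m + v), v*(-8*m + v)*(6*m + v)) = -8*m + v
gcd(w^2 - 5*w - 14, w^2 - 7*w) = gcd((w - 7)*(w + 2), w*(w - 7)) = w - 7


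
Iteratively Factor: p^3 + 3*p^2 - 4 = (p - 1)*(p^2 + 4*p + 4) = (p - 1)*(p + 2)*(p + 2)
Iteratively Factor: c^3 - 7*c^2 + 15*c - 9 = (c - 1)*(c^2 - 6*c + 9) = (c - 3)*(c - 1)*(c - 3)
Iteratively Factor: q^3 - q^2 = (q)*(q^2 - q) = q*(q - 1)*(q)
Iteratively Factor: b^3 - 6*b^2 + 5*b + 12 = (b - 4)*(b^2 - 2*b - 3) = (b - 4)*(b + 1)*(b - 3)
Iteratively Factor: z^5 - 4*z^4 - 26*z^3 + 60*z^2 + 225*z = (z + 3)*(z^4 - 7*z^3 - 5*z^2 + 75*z) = (z - 5)*(z + 3)*(z^3 - 2*z^2 - 15*z) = z*(z - 5)*(z + 3)*(z^2 - 2*z - 15) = z*(z - 5)*(z + 3)^2*(z - 5)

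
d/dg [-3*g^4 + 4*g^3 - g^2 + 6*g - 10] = -12*g^3 + 12*g^2 - 2*g + 6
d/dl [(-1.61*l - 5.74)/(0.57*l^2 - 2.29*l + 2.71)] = (0.9177*l^2 + 6.5436*l - 17.5077)/(0.3249*l^4 - 2.6106*l^3 + 8.3335*l^2 - 12.4118*l + 7.3441)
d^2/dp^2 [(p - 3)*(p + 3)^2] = 6*p + 6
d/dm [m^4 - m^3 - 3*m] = 4*m^3 - 3*m^2 - 3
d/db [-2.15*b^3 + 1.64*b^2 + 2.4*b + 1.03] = -6.45*b^2 + 3.28*b + 2.4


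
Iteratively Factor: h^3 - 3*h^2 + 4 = (h - 2)*(h^2 - h - 2) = (h - 2)^2*(h + 1)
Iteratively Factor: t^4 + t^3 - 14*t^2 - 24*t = (t + 2)*(t^3 - t^2 - 12*t) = (t + 2)*(t + 3)*(t^2 - 4*t) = t*(t + 2)*(t + 3)*(t - 4)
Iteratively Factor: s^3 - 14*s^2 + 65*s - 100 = (s - 5)*(s^2 - 9*s + 20) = (s - 5)*(s - 4)*(s - 5)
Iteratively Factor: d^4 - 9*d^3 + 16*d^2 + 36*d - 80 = (d - 4)*(d^3 - 5*d^2 - 4*d + 20) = (d - 4)*(d - 2)*(d^2 - 3*d - 10) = (d - 5)*(d - 4)*(d - 2)*(d + 2)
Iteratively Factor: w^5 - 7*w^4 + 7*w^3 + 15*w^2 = (w)*(w^4 - 7*w^3 + 7*w^2 + 15*w) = w*(w - 5)*(w^3 - 2*w^2 - 3*w) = w*(w - 5)*(w + 1)*(w^2 - 3*w) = w^2*(w - 5)*(w + 1)*(w - 3)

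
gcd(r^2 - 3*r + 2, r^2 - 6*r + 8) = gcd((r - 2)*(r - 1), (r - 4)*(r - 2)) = r - 2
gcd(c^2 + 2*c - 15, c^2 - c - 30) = c + 5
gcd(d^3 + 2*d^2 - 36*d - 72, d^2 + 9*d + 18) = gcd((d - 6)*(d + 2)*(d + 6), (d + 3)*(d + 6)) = d + 6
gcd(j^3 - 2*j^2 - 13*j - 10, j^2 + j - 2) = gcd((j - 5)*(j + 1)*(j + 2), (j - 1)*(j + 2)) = j + 2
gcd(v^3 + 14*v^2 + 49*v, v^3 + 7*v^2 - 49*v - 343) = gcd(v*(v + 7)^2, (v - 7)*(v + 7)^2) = v^2 + 14*v + 49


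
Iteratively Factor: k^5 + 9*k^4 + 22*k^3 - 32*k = (k)*(k^4 + 9*k^3 + 22*k^2 - 32) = k*(k + 2)*(k^3 + 7*k^2 + 8*k - 16) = k*(k + 2)*(k + 4)*(k^2 + 3*k - 4) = k*(k + 2)*(k + 4)^2*(k - 1)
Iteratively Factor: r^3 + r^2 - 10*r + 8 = (r + 4)*(r^2 - 3*r + 2) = (r - 1)*(r + 4)*(r - 2)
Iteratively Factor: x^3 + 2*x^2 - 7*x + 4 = (x - 1)*(x^2 + 3*x - 4) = (x - 1)^2*(x + 4)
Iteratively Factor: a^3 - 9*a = (a + 3)*(a^2 - 3*a) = a*(a + 3)*(a - 3)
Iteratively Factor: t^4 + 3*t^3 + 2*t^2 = (t + 2)*(t^3 + t^2) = (t + 1)*(t + 2)*(t^2) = t*(t + 1)*(t + 2)*(t)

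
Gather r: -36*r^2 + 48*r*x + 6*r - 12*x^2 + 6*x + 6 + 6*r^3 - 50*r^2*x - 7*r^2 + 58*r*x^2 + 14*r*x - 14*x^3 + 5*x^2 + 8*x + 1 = 6*r^3 + r^2*(-50*x - 43) + r*(58*x^2 + 62*x + 6) - 14*x^3 - 7*x^2 + 14*x + 7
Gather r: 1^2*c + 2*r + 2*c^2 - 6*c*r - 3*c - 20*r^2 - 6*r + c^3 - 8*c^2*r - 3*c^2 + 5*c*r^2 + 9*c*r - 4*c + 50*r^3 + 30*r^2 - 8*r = c^3 - c^2 - 6*c + 50*r^3 + r^2*(5*c + 10) + r*(-8*c^2 + 3*c - 12)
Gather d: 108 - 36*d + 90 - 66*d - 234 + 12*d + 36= -90*d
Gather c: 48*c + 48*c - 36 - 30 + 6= 96*c - 60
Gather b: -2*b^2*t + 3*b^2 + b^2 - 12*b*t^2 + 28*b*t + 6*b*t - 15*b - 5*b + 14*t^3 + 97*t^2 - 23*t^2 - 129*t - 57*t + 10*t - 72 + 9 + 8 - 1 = b^2*(4 - 2*t) + b*(-12*t^2 + 34*t - 20) + 14*t^3 + 74*t^2 - 176*t - 56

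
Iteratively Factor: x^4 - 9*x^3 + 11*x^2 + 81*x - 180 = (x - 4)*(x^3 - 5*x^2 - 9*x + 45) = (x - 4)*(x + 3)*(x^2 - 8*x + 15) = (x - 4)*(x - 3)*(x + 3)*(x - 5)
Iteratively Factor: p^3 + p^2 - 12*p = (p - 3)*(p^2 + 4*p) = p*(p - 3)*(p + 4)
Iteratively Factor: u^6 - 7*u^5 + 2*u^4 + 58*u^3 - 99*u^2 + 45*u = (u - 1)*(u^5 - 6*u^4 - 4*u^3 + 54*u^2 - 45*u) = u*(u - 1)*(u^4 - 6*u^3 - 4*u^2 + 54*u - 45) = u*(u - 1)^2*(u^3 - 5*u^2 - 9*u + 45) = u*(u - 3)*(u - 1)^2*(u^2 - 2*u - 15) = u*(u - 3)*(u - 1)^2*(u + 3)*(u - 5)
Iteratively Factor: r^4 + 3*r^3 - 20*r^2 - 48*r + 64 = (r - 1)*(r^3 + 4*r^2 - 16*r - 64) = (r - 1)*(r + 4)*(r^2 - 16) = (r - 1)*(r + 4)^2*(r - 4)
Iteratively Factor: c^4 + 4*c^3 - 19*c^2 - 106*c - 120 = (c + 4)*(c^3 - 19*c - 30) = (c + 3)*(c + 4)*(c^2 - 3*c - 10) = (c + 2)*(c + 3)*(c + 4)*(c - 5)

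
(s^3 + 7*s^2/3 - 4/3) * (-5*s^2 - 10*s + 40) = -5*s^5 - 65*s^4/3 + 50*s^3/3 + 100*s^2 + 40*s/3 - 160/3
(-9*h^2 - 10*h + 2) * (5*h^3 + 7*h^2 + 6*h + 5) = -45*h^5 - 113*h^4 - 114*h^3 - 91*h^2 - 38*h + 10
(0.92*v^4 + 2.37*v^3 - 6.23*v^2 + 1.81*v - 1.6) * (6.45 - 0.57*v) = -0.5244*v^5 + 4.5831*v^4 + 18.8376*v^3 - 41.2152*v^2 + 12.5865*v - 10.32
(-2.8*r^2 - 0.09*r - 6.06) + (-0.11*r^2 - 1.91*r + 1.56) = -2.91*r^2 - 2.0*r - 4.5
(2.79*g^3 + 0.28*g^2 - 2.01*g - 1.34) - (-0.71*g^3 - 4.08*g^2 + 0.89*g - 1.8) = 3.5*g^3 + 4.36*g^2 - 2.9*g + 0.46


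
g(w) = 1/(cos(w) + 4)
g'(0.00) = 0.00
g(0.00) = 0.20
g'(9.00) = 0.04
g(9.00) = 0.32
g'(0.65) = 0.03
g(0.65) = 0.21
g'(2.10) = 0.07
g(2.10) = 0.29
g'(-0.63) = -0.03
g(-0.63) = 0.21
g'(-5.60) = 0.03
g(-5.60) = 0.21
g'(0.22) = 0.01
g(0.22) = 0.20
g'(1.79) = 0.07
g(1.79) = 0.26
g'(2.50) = 0.06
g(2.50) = 0.31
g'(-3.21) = 0.01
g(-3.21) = 0.33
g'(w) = sin(w)/(cos(w) + 4)^2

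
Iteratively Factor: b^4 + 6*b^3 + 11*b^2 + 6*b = (b + 3)*(b^3 + 3*b^2 + 2*b) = (b + 1)*(b + 3)*(b^2 + 2*b) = (b + 1)*(b + 2)*(b + 3)*(b)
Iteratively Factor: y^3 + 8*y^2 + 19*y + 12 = (y + 4)*(y^2 + 4*y + 3) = (y + 3)*(y + 4)*(y + 1)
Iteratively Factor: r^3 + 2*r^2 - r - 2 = (r - 1)*(r^2 + 3*r + 2) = (r - 1)*(r + 2)*(r + 1)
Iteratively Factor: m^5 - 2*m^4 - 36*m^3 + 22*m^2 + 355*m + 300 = (m + 3)*(m^4 - 5*m^3 - 21*m^2 + 85*m + 100) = (m + 3)*(m + 4)*(m^3 - 9*m^2 + 15*m + 25) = (m + 1)*(m + 3)*(m + 4)*(m^2 - 10*m + 25) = (m - 5)*(m + 1)*(m + 3)*(m + 4)*(m - 5)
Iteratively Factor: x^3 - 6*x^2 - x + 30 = (x - 3)*(x^2 - 3*x - 10) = (x - 5)*(x - 3)*(x + 2)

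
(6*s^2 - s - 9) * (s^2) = 6*s^4 - s^3 - 9*s^2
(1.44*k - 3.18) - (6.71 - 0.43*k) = 1.87*k - 9.89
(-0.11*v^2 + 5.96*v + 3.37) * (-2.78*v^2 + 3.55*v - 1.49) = 0.3058*v^4 - 16.9593*v^3 + 11.9533*v^2 + 3.0831*v - 5.0213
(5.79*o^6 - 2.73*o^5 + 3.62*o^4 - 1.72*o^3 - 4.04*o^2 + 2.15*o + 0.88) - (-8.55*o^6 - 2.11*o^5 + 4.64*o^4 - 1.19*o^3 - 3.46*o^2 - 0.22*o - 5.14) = 14.34*o^6 - 0.62*o^5 - 1.02*o^4 - 0.53*o^3 - 0.58*o^2 + 2.37*o + 6.02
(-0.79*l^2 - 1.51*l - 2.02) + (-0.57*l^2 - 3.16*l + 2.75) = -1.36*l^2 - 4.67*l + 0.73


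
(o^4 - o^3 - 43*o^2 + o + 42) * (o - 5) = o^5 - 6*o^4 - 38*o^3 + 216*o^2 + 37*o - 210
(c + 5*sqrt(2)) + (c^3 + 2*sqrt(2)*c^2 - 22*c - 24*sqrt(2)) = c^3 + 2*sqrt(2)*c^2 - 21*c - 19*sqrt(2)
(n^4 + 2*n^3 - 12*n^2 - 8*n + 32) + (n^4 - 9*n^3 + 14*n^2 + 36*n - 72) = 2*n^4 - 7*n^3 + 2*n^2 + 28*n - 40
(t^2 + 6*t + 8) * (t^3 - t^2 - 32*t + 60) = t^5 + 5*t^4 - 30*t^3 - 140*t^2 + 104*t + 480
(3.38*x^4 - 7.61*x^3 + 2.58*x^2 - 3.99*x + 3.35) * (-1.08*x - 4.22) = -3.6504*x^5 - 6.0448*x^4 + 29.3278*x^3 - 6.5784*x^2 + 13.2198*x - 14.137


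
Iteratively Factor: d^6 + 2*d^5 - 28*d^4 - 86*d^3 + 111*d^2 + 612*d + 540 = (d - 5)*(d^5 + 7*d^4 + 7*d^3 - 51*d^2 - 144*d - 108) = (d - 5)*(d + 2)*(d^4 + 5*d^3 - 3*d^2 - 45*d - 54) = (d - 5)*(d - 3)*(d + 2)*(d^3 + 8*d^2 + 21*d + 18) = (d - 5)*(d - 3)*(d + 2)*(d + 3)*(d^2 + 5*d + 6) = (d - 5)*(d - 3)*(d + 2)^2*(d + 3)*(d + 3)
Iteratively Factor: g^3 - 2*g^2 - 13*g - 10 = (g + 2)*(g^2 - 4*g - 5) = (g + 1)*(g + 2)*(g - 5)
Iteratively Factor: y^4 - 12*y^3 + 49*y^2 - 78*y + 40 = (y - 1)*(y^3 - 11*y^2 + 38*y - 40) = (y - 2)*(y - 1)*(y^2 - 9*y + 20) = (y - 4)*(y - 2)*(y - 1)*(y - 5)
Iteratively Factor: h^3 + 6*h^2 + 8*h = (h + 4)*(h^2 + 2*h) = h*(h + 4)*(h + 2)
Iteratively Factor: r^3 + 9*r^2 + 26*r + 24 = (r + 2)*(r^2 + 7*r + 12) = (r + 2)*(r + 3)*(r + 4)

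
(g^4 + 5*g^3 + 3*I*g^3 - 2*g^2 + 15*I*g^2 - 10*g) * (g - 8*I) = g^5 + 5*g^4 - 5*I*g^4 + 22*g^3 - 25*I*g^3 + 110*g^2 + 16*I*g^2 + 80*I*g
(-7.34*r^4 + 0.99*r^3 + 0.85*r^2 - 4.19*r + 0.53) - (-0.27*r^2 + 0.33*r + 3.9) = -7.34*r^4 + 0.99*r^3 + 1.12*r^2 - 4.52*r - 3.37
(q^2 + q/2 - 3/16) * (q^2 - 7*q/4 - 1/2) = q^4 - 5*q^3/4 - 25*q^2/16 + 5*q/64 + 3/32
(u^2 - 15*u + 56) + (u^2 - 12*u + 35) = 2*u^2 - 27*u + 91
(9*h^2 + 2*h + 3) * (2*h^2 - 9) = 18*h^4 + 4*h^3 - 75*h^2 - 18*h - 27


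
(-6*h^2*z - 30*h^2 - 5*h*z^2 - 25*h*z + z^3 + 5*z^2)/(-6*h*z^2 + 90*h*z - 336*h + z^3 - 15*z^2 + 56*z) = (h*z + 5*h + z^2 + 5*z)/(z^2 - 15*z + 56)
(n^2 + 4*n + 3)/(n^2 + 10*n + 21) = (n + 1)/(n + 7)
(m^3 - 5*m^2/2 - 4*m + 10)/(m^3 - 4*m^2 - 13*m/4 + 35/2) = 2*(m - 2)/(2*m - 7)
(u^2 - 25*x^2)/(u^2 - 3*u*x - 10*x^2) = (u + 5*x)/(u + 2*x)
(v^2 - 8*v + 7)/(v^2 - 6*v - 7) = (v - 1)/(v + 1)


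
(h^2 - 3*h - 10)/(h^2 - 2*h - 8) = (h - 5)/(h - 4)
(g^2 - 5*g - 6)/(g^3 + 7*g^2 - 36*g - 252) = (g + 1)/(g^2 + 13*g + 42)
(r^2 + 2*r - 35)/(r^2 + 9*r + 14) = (r - 5)/(r + 2)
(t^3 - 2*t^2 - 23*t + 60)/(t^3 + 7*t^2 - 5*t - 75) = (t - 4)/(t + 5)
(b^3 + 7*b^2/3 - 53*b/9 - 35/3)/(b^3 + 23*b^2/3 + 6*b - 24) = (9*b^2 - 6*b - 35)/(3*(3*b^2 + 14*b - 24))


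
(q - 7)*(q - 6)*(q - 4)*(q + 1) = q^4 - 16*q^3 + 77*q^2 - 74*q - 168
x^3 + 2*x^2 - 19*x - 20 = (x - 4)*(x + 1)*(x + 5)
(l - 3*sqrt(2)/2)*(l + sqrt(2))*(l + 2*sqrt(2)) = l^3 + 3*sqrt(2)*l^2/2 - 5*l - 6*sqrt(2)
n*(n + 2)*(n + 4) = n^3 + 6*n^2 + 8*n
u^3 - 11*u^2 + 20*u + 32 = (u - 8)*(u - 4)*(u + 1)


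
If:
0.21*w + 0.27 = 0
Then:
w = -1.29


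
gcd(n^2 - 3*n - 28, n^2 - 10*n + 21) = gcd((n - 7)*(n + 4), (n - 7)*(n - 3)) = n - 7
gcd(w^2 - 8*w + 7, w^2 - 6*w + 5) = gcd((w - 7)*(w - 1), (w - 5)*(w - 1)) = w - 1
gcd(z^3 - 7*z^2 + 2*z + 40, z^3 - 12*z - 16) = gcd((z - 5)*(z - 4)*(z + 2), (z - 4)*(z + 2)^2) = z^2 - 2*z - 8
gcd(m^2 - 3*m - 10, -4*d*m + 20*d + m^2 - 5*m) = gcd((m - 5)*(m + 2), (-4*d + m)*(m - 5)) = m - 5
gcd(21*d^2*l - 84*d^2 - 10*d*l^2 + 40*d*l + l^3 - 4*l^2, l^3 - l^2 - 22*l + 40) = l - 4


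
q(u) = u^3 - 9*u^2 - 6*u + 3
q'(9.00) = 75.00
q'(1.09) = -22.06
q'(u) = 3*u^2 - 18*u - 6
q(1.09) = -12.94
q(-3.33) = -113.75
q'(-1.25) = 21.19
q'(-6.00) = 210.00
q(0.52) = -2.41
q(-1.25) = -5.52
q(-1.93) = -26.13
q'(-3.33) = 87.21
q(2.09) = -39.72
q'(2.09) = -30.52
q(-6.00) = -501.00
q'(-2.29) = 50.95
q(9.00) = -51.00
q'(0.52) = -14.55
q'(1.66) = -27.61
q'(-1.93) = 39.91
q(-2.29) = -42.47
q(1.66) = -27.19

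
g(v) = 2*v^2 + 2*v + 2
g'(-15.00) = -58.00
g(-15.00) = 422.00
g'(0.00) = 2.00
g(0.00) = 2.00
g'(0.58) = 4.32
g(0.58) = 3.83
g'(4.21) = 18.84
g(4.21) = 45.87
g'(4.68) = 20.72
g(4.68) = 55.16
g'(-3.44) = -11.76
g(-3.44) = 18.79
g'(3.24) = 14.96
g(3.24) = 29.48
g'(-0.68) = -0.72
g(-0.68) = 1.56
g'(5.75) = 25.00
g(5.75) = 79.62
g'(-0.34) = 0.64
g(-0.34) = 1.55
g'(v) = 4*v + 2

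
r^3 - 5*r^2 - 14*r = r*(r - 7)*(r + 2)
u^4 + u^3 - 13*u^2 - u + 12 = (u - 3)*(u - 1)*(u + 1)*(u + 4)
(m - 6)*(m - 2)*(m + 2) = m^3 - 6*m^2 - 4*m + 24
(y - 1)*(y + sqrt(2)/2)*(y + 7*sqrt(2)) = y^3 - y^2 + 15*sqrt(2)*y^2/2 - 15*sqrt(2)*y/2 + 7*y - 7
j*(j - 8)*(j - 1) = j^3 - 9*j^2 + 8*j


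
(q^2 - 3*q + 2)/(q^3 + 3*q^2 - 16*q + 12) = 1/(q + 6)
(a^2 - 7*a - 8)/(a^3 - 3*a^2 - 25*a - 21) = (a - 8)/(a^2 - 4*a - 21)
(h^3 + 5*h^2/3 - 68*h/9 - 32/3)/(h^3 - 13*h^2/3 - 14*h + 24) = (9*h^2 - 12*h - 32)/(3*(3*h^2 - 22*h + 24))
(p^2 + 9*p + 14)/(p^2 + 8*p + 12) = (p + 7)/(p + 6)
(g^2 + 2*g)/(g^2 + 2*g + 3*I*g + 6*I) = g/(g + 3*I)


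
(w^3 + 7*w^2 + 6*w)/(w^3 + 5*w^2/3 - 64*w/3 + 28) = 3*w*(w + 1)/(3*w^2 - 13*w + 14)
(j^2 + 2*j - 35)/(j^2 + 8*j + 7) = (j - 5)/(j + 1)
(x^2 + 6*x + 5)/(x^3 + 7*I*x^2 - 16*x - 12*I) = (x^2 + 6*x + 5)/(x^3 + 7*I*x^2 - 16*x - 12*I)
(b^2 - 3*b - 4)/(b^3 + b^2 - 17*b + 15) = (b^2 - 3*b - 4)/(b^3 + b^2 - 17*b + 15)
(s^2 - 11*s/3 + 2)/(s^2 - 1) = (s^2 - 11*s/3 + 2)/(s^2 - 1)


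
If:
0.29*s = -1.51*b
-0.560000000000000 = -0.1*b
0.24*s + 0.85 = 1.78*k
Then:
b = 5.60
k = -3.45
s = -29.16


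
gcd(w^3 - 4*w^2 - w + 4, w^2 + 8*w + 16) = 1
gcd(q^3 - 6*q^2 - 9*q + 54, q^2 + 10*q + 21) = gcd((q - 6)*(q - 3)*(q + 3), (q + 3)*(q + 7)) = q + 3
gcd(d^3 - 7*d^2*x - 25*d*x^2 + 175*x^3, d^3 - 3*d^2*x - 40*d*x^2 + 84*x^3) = -d + 7*x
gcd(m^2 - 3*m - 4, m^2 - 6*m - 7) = m + 1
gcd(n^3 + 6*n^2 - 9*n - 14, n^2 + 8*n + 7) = n^2 + 8*n + 7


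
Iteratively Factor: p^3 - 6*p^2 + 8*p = (p)*(p^2 - 6*p + 8) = p*(p - 2)*(p - 4)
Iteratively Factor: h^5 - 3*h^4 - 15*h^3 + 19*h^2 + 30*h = (h)*(h^4 - 3*h^3 - 15*h^2 + 19*h + 30) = h*(h - 5)*(h^3 + 2*h^2 - 5*h - 6) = h*(h - 5)*(h + 1)*(h^2 + h - 6) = h*(h - 5)*(h + 1)*(h + 3)*(h - 2)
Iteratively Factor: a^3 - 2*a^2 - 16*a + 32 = (a - 4)*(a^2 + 2*a - 8) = (a - 4)*(a - 2)*(a + 4)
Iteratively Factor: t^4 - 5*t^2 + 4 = (t - 2)*(t^3 + 2*t^2 - t - 2) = (t - 2)*(t - 1)*(t^2 + 3*t + 2) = (t - 2)*(t - 1)*(t + 1)*(t + 2)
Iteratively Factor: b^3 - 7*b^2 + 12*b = (b - 4)*(b^2 - 3*b) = b*(b - 4)*(b - 3)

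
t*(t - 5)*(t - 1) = t^3 - 6*t^2 + 5*t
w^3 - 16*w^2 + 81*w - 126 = (w - 7)*(w - 6)*(w - 3)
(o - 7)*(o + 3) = o^2 - 4*o - 21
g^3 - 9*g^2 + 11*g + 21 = (g - 7)*(g - 3)*(g + 1)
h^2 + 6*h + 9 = (h + 3)^2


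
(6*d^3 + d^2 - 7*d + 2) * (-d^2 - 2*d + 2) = -6*d^5 - 13*d^4 + 17*d^3 + 14*d^2 - 18*d + 4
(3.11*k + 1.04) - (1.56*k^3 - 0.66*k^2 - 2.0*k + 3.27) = -1.56*k^3 + 0.66*k^2 + 5.11*k - 2.23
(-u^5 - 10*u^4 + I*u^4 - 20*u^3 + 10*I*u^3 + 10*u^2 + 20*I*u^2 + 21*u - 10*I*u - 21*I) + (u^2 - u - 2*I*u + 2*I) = -u^5 - 10*u^4 + I*u^4 - 20*u^3 + 10*I*u^3 + 11*u^2 + 20*I*u^2 + 20*u - 12*I*u - 19*I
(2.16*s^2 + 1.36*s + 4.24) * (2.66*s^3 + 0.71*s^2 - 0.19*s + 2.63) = 5.7456*s^5 + 5.1512*s^4 + 11.8336*s^3 + 8.4328*s^2 + 2.7712*s + 11.1512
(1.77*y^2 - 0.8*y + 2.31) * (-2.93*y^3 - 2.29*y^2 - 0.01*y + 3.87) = -5.1861*y^5 - 1.7093*y^4 - 4.954*y^3 + 1.568*y^2 - 3.1191*y + 8.9397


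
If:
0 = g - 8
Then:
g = 8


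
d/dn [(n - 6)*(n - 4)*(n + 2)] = 3*n^2 - 16*n + 4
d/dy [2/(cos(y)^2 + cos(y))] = 2*(sin(y)/cos(y)^2 + 2*tan(y))/(cos(y) + 1)^2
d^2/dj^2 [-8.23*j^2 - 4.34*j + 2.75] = -16.4600000000000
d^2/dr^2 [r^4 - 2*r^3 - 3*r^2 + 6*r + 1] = 12*r^2 - 12*r - 6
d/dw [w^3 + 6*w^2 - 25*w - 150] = 3*w^2 + 12*w - 25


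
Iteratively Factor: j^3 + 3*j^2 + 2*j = (j + 1)*(j^2 + 2*j) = j*(j + 1)*(j + 2)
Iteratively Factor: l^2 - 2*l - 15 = (l - 5)*(l + 3)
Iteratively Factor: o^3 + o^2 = (o + 1)*(o^2) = o*(o + 1)*(o)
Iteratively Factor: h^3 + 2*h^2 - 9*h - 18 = (h + 3)*(h^2 - h - 6) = (h + 2)*(h + 3)*(h - 3)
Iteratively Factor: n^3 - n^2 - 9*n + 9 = (n - 1)*(n^2 - 9) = (n - 1)*(n + 3)*(n - 3)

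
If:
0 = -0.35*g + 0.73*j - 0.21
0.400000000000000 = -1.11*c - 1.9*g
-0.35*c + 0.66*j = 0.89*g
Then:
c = 20.82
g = -12.37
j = -5.64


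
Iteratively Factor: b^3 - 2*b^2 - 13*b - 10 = (b - 5)*(b^2 + 3*b + 2) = (b - 5)*(b + 1)*(b + 2)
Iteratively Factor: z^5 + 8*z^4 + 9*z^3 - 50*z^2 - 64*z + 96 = (z - 1)*(z^4 + 9*z^3 + 18*z^2 - 32*z - 96) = (z - 1)*(z + 4)*(z^3 + 5*z^2 - 2*z - 24) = (z - 1)*(z + 4)^2*(z^2 + z - 6) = (z - 1)*(z + 3)*(z + 4)^2*(z - 2)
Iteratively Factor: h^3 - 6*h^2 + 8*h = (h - 4)*(h^2 - 2*h) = h*(h - 4)*(h - 2)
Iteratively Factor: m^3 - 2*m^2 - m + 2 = (m + 1)*(m^2 - 3*m + 2) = (m - 2)*(m + 1)*(m - 1)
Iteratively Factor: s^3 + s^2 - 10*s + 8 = (s - 1)*(s^2 + 2*s - 8) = (s - 1)*(s + 4)*(s - 2)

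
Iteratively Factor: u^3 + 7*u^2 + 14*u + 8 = (u + 4)*(u^2 + 3*u + 2) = (u + 2)*(u + 4)*(u + 1)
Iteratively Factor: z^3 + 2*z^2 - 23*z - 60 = (z + 4)*(z^2 - 2*z - 15) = (z - 5)*(z + 4)*(z + 3)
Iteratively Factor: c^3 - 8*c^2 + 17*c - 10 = (c - 5)*(c^2 - 3*c + 2) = (c - 5)*(c - 2)*(c - 1)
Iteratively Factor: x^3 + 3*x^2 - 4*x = (x)*(x^2 + 3*x - 4) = x*(x - 1)*(x + 4)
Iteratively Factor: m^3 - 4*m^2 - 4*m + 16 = (m - 4)*(m^2 - 4) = (m - 4)*(m + 2)*(m - 2)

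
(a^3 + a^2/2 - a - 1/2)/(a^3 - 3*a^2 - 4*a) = (2*a^2 - a - 1)/(2*a*(a - 4))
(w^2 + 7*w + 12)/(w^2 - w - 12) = (w + 4)/(w - 4)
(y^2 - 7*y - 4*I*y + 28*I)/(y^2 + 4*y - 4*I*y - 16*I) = (y - 7)/(y + 4)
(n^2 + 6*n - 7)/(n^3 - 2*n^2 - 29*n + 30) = (n + 7)/(n^2 - n - 30)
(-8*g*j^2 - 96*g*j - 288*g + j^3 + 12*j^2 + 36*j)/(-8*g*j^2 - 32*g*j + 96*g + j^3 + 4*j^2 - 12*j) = (j + 6)/(j - 2)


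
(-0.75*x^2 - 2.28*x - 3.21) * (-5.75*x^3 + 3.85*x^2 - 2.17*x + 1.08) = 4.3125*x^5 + 10.2225*x^4 + 11.307*x^3 - 8.2209*x^2 + 4.5033*x - 3.4668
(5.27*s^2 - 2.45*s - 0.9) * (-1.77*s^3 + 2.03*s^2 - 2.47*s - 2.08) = -9.3279*s^5 + 15.0346*s^4 - 16.3974*s^3 - 6.7371*s^2 + 7.319*s + 1.872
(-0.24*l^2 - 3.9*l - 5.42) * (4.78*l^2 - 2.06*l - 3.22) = -1.1472*l^4 - 18.1476*l^3 - 17.1008*l^2 + 23.7232*l + 17.4524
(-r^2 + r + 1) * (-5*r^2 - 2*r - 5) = 5*r^4 - 3*r^3 - 2*r^2 - 7*r - 5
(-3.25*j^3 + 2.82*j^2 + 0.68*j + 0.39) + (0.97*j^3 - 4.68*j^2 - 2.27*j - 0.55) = -2.28*j^3 - 1.86*j^2 - 1.59*j - 0.16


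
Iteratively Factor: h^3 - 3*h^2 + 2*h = (h - 1)*(h^2 - 2*h) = h*(h - 1)*(h - 2)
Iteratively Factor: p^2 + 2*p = (p + 2)*(p)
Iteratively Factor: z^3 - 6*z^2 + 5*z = (z - 1)*(z^2 - 5*z) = (z - 5)*(z - 1)*(z)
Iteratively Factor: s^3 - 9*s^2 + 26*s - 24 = (s - 2)*(s^2 - 7*s + 12) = (s - 4)*(s - 2)*(s - 3)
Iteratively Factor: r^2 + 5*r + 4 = (r + 4)*(r + 1)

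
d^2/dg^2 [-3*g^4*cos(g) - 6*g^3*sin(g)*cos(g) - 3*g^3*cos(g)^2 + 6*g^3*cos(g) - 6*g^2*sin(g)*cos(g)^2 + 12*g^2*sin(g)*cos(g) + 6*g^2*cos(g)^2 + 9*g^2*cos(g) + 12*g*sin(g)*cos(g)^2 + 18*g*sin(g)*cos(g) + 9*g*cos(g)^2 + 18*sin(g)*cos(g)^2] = 3*g^4*cos(g) + 24*g^3*sin(g) + 12*g^3*sin(2*g) - 6*g^3*cos(g) + 6*g^3*cos(2*g) - 69*g^2*sin(g)/2 - 6*g^2*sin(2*g) + 27*g^2*sin(3*g)/2 - 45*g^2*cos(g) - 48*g^2*cos(2*g) - 39*g*sin(g) - 78*g*sin(2*g) - 27*g*sin(3*g) + 30*g*cos(g) + 21*g*cos(2*g) - 18*g*cos(3*g) - 9*g - 15*sin(g)/2 - 6*sin(2*g) - 87*sin(3*g)/2 + 24*cos(g) + 42*cos(2*g) + 18*cos(3*g) + 6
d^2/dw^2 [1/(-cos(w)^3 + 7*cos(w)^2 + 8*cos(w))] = ((sin(w)^2 + 7*cos(w) + 7)*(29*cos(w) + 56*cos(2*w) - 9*cos(3*w))*cos(w)/4 + 2*(-3*cos(w)^2 + 14*cos(w) + 8)^2*sin(w)^2)/((sin(w)^2 + 7*cos(w) + 7)^3*cos(w)^3)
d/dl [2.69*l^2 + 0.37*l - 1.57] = 5.38*l + 0.37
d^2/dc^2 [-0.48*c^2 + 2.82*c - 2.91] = -0.960000000000000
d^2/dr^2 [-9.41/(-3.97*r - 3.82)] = 296.620138/(3.97*r + 3.82)^3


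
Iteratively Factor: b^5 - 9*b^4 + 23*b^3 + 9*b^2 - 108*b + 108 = (b - 3)*(b^4 - 6*b^3 + 5*b^2 + 24*b - 36) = (b - 3)^2*(b^3 - 3*b^2 - 4*b + 12) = (b - 3)^2*(b + 2)*(b^2 - 5*b + 6) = (b - 3)^2*(b - 2)*(b + 2)*(b - 3)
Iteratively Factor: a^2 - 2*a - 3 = (a + 1)*(a - 3)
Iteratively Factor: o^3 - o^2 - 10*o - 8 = (o + 2)*(o^2 - 3*o - 4) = (o - 4)*(o + 2)*(o + 1)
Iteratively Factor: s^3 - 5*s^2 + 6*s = (s - 3)*(s^2 - 2*s) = (s - 3)*(s - 2)*(s)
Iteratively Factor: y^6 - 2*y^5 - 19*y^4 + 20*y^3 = (y)*(y^5 - 2*y^4 - 19*y^3 + 20*y^2) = y^2*(y^4 - 2*y^3 - 19*y^2 + 20*y) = y^2*(y + 4)*(y^3 - 6*y^2 + 5*y) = y^2*(y - 1)*(y + 4)*(y^2 - 5*y) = y^2*(y - 5)*(y - 1)*(y + 4)*(y)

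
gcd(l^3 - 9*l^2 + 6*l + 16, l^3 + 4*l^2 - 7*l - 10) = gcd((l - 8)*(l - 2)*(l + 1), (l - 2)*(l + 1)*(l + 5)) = l^2 - l - 2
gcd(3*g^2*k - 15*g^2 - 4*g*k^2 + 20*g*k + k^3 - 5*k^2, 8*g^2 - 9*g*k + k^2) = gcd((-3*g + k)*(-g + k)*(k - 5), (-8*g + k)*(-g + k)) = g - k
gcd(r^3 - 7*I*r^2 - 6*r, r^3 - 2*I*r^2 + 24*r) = r^2 - 6*I*r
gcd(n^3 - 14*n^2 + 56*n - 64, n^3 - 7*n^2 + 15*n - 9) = 1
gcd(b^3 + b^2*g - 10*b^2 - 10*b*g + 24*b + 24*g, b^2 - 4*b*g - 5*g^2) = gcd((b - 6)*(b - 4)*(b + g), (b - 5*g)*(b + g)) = b + g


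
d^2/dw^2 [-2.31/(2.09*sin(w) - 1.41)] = (10.090311*sin(w)^2 + 6.807339*sin(w) - 20.180622)/(2.09*sin(w) - 1.41)^3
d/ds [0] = 0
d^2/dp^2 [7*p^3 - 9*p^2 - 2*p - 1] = 42*p - 18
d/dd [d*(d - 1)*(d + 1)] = 3*d^2 - 1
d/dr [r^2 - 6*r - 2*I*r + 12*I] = 2*r - 6 - 2*I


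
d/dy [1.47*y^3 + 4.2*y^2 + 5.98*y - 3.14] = 4.41*y^2 + 8.4*y + 5.98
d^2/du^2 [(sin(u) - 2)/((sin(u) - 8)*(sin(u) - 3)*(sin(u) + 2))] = (-4*sin(u)^7 + 45*sin(u)^6 - 265*sin(u)^5 + 1184*sin(u)^4 - 3118*sin(u)^3 + 1988*sin(u)^2 + 888*sin(u) - 1936)/((sin(u) - 8)^3*(sin(u) - 3)^3*(sin(u) + 2)^3)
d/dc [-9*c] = -9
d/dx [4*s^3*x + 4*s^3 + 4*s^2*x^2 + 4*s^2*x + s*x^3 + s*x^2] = s*(4*s^2 + 8*s*x + 4*s + 3*x^2 + 2*x)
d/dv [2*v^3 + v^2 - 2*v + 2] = 6*v^2 + 2*v - 2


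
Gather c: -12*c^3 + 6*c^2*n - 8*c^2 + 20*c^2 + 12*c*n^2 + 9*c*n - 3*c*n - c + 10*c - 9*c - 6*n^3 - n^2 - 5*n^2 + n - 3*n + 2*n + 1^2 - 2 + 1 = -12*c^3 + c^2*(6*n + 12) + c*(12*n^2 + 6*n) - 6*n^3 - 6*n^2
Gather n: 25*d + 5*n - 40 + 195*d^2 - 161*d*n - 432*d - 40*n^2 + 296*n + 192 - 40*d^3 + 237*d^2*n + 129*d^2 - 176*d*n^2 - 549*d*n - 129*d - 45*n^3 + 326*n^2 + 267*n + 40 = -40*d^3 + 324*d^2 - 536*d - 45*n^3 + n^2*(286 - 176*d) + n*(237*d^2 - 710*d + 568) + 192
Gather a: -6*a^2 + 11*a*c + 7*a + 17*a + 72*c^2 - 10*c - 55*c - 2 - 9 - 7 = -6*a^2 + a*(11*c + 24) + 72*c^2 - 65*c - 18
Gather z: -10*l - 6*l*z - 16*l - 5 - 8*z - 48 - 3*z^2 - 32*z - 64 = -26*l - 3*z^2 + z*(-6*l - 40) - 117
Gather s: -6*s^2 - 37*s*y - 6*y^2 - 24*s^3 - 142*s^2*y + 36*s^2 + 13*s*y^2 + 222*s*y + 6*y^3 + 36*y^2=-24*s^3 + s^2*(30 - 142*y) + s*(13*y^2 + 185*y) + 6*y^3 + 30*y^2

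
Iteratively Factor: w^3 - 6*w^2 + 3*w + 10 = (w + 1)*(w^2 - 7*w + 10) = (w - 2)*(w + 1)*(w - 5)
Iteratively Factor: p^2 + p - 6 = (p + 3)*(p - 2)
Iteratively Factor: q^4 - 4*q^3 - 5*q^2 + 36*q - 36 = (q - 2)*(q^3 - 2*q^2 - 9*q + 18) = (q - 3)*(q - 2)*(q^2 + q - 6) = (q - 3)*(q - 2)*(q + 3)*(q - 2)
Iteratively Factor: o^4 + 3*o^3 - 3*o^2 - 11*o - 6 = (o + 1)*(o^3 + 2*o^2 - 5*o - 6) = (o + 1)^2*(o^2 + o - 6) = (o + 1)^2*(o + 3)*(o - 2)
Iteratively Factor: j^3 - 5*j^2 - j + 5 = (j - 1)*(j^2 - 4*j - 5) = (j - 5)*(j - 1)*(j + 1)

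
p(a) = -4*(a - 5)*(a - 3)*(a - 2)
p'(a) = -4*(a - 5)*(a - 3) - 4*(a - 5)*(a - 2) - 4*(a - 3)*(a - 2)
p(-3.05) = 983.79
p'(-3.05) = -479.63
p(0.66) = 54.43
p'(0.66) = -76.43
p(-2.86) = 895.40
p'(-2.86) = -450.96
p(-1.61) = 440.02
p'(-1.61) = -283.91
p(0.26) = 90.39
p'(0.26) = -104.01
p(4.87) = 2.79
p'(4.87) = -19.00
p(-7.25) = 4645.81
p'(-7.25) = -1334.75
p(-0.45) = 184.26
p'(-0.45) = -162.43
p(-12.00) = 14280.00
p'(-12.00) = -2812.00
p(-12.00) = 14280.00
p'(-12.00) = -2812.00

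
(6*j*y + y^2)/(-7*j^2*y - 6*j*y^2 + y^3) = (6*j + y)/(-7*j^2 - 6*j*y + y^2)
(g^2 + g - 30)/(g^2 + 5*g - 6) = (g - 5)/(g - 1)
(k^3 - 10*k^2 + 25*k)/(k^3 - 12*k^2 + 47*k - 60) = k*(k - 5)/(k^2 - 7*k + 12)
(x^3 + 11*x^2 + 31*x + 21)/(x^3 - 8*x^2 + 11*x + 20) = (x^2 + 10*x + 21)/(x^2 - 9*x + 20)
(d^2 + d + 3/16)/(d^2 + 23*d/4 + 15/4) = (d + 1/4)/(d + 5)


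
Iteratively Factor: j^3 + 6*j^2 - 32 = (j + 4)*(j^2 + 2*j - 8) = (j + 4)^2*(j - 2)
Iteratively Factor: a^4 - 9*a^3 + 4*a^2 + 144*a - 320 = (a - 4)*(a^3 - 5*a^2 - 16*a + 80) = (a - 5)*(a - 4)*(a^2 - 16) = (a - 5)*(a - 4)^2*(a + 4)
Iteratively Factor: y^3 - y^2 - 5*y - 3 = (y + 1)*(y^2 - 2*y - 3) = (y + 1)^2*(y - 3)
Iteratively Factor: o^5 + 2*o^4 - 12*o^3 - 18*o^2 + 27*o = (o + 3)*(o^4 - o^3 - 9*o^2 + 9*o) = (o + 3)^2*(o^3 - 4*o^2 + 3*o) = o*(o + 3)^2*(o^2 - 4*o + 3) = o*(o - 1)*(o + 3)^2*(o - 3)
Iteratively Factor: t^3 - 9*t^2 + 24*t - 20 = (t - 2)*(t^2 - 7*t + 10) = (t - 5)*(t - 2)*(t - 2)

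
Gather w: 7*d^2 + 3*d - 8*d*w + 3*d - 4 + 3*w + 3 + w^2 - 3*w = 7*d^2 - 8*d*w + 6*d + w^2 - 1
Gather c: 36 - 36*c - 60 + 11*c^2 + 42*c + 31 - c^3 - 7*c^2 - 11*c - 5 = -c^3 + 4*c^2 - 5*c + 2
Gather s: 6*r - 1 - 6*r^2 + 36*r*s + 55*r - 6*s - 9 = -6*r^2 + 61*r + s*(36*r - 6) - 10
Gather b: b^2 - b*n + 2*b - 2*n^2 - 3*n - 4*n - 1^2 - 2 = b^2 + b*(2 - n) - 2*n^2 - 7*n - 3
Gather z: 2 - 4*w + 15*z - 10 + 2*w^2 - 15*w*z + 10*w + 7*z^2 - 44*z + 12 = 2*w^2 + 6*w + 7*z^2 + z*(-15*w - 29) + 4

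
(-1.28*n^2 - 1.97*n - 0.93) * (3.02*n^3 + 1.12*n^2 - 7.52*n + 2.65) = -3.8656*n^5 - 7.383*n^4 + 4.6106*n^3 + 10.3808*n^2 + 1.7731*n - 2.4645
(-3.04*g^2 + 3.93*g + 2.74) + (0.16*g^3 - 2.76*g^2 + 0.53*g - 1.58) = 0.16*g^3 - 5.8*g^2 + 4.46*g + 1.16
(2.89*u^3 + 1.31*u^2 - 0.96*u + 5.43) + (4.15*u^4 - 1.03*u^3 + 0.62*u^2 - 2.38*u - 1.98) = 4.15*u^4 + 1.86*u^3 + 1.93*u^2 - 3.34*u + 3.45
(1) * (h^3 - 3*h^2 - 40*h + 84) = h^3 - 3*h^2 - 40*h + 84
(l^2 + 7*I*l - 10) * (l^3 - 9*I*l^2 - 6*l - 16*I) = l^5 - 2*I*l^4 + 47*l^3 + 32*I*l^2 + 172*l + 160*I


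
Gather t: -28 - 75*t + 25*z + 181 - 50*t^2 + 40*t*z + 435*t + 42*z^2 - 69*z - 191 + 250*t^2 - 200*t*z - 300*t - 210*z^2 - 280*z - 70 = 200*t^2 + t*(60 - 160*z) - 168*z^2 - 324*z - 108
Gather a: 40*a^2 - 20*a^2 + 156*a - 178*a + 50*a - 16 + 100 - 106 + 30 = 20*a^2 + 28*a + 8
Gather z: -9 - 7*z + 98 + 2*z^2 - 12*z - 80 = 2*z^2 - 19*z + 9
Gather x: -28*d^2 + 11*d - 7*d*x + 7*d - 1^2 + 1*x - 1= -28*d^2 + 18*d + x*(1 - 7*d) - 2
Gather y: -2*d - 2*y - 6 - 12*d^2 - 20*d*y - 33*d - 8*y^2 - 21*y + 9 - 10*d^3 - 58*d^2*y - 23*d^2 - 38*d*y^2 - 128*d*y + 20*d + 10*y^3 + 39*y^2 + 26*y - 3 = -10*d^3 - 35*d^2 - 15*d + 10*y^3 + y^2*(31 - 38*d) + y*(-58*d^2 - 148*d + 3)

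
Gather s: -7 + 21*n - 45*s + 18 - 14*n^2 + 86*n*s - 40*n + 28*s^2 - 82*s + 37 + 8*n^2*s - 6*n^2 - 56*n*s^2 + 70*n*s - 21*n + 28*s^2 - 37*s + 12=-20*n^2 - 40*n + s^2*(56 - 56*n) + s*(8*n^2 + 156*n - 164) + 60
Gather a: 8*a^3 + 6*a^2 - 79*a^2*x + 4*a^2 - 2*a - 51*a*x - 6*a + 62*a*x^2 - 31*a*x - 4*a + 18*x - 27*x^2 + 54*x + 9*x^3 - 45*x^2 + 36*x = 8*a^3 + a^2*(10 - 79*x) + a*(62*x^2 - 82*x - 12) + 9*x^3 - 72*x^2 + 108*x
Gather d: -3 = -3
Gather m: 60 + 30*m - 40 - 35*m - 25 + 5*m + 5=0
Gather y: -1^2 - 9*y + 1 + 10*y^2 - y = 10*y^2 - 10*y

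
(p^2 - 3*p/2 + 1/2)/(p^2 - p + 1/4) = 2*(p - 1)/(2*p - 1)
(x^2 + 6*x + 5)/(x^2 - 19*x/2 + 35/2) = 2*(x^2 + 6*x + 5)/(2*x^2 - 19*x + 35)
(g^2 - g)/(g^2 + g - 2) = g/(g + 2)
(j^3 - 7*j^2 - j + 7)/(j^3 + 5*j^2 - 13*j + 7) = (j^2 - 6*j - 7)/(j^2 + 6*j - 7)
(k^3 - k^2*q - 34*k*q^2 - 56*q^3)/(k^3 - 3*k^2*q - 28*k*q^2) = (k + 2*q)/k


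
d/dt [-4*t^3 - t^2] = 2*t*(-6*t - 1)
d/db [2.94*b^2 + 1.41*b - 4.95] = 5.88*b + 1.41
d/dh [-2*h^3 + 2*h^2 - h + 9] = -6*h^2 + 4*h - 1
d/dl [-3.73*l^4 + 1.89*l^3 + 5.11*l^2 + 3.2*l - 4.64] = -14.92*l^3 + 5.67*l^2 + 10.22*l + 3.2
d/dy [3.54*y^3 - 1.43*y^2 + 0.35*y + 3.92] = 10.62*y^2 - 2.86*y + 0.35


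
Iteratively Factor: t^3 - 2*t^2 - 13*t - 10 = (t + 2)*(t^2 - 4*t - 5) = (t + 1)*(t + 2)*(t - 5)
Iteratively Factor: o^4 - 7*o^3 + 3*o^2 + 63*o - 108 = (o - 3)*(o^3 - 4*o^2 - 9*o + 36) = (o - 3)^2*(o^2 - o - 12) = (o - 4)*(o - 3)^2*(o + 3)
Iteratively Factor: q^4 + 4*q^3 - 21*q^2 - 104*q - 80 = (q + 1)*(q^3 + 3*q^2 - 24*q - 80) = (q + 1)*(q + 4)*(q^2 - q - 20) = (q - 5)*(q + 1)*(q + 4)*(q + 4)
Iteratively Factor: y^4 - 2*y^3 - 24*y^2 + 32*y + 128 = (y + 2)*(y^3 - 4*y^2 - 16*y + 64) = (y + 2)*(y + 4)*(y^2 - 8*y + 16) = (y - 4)*(y + 2)*(y + 4)*(y - 4)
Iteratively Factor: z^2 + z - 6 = (z + 3)*(z - 2)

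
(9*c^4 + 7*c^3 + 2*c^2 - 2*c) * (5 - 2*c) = -18*c^5 + 31*c^4 + 31*c^3 + 14*c^2 - 10*c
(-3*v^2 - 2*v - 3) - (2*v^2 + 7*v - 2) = -5*v^2 - 9*v - 1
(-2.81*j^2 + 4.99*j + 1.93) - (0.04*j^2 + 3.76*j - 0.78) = -2.85*j^2 + 1.23*j + 2.71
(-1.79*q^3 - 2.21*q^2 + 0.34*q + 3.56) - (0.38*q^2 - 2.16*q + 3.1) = -1.79*q^3 - 2.59*q^2 + 2.5*q + 0.46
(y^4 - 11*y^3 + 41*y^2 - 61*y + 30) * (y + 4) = y^5 - 7*y^4 - 3*y^3 + 103*y^2 - 214*y + 120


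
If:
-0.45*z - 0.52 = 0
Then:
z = -1.16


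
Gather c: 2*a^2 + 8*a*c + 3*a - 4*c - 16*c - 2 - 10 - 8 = 2*a^2 + 3*a + c*(8*a - 20) - 20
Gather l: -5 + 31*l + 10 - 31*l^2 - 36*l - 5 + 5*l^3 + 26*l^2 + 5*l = 5*l^3 - 5*l^2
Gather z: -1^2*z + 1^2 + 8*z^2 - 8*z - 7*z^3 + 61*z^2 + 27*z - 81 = -7*z^3 + 69*z^2 + 18*z - 80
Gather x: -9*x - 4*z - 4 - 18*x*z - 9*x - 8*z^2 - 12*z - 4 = x*(-18*z - 18) - 8*z^2 - 16*z - 8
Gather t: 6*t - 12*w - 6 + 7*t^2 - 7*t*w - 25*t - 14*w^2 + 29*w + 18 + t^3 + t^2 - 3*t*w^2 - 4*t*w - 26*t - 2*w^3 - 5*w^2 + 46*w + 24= t^3 + 8*t^2 + t*(-3*w^2 - 11*w - 45) - 2*w^3 - 19*w^2 + 63*w + 36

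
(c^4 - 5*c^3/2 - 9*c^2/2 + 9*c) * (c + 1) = c^5 - 3*c^4/2 - 7*c^3 + 9*c^2/2 + 9*c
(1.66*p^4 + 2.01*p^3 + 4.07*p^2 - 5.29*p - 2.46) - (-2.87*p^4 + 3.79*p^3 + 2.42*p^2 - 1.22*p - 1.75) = 4.53*p^4 - 1.78*p^3 + 1.65*p^2 - 4.07*p - 0.71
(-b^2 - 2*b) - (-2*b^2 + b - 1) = b^2 - 3*b + 1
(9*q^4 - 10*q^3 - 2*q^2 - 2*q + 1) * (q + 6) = 9*q^5 + 44*q^4 - 62*q^3 - 14*q^2 - 11*q + 6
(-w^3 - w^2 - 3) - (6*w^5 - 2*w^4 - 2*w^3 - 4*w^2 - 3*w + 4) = -6*w^5 + 2*w^4 + w^3 + 3*w^2 + 3*w - 7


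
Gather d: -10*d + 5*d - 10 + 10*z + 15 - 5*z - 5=-5*d + 5*z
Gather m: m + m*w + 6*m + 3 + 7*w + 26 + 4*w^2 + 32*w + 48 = m*(w + 7) + 4*w^2 + 39*w + 77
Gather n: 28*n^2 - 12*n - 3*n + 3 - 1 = 28*n^2 - 15*n + 2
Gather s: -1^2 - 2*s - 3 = -2*s - 4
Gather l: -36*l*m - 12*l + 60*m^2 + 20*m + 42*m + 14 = l*(-36*m - 12) + 60*m^2 + 62*m + 14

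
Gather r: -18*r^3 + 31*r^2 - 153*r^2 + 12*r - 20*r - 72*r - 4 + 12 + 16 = -18*r^3 - 122*r^2 - 80*r + 24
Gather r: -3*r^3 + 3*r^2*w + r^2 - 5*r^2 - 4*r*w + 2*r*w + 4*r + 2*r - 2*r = -3*r^3 + r^2*(3*w - 4) + r*(4 - 2*w)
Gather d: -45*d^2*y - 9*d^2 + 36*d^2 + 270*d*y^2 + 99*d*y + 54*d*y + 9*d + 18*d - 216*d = d^2*(27 - 45*y) + d*(270*y^2 + 153*y - 189)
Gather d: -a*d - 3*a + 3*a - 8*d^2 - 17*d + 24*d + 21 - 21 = -8*d^2 + d*(7 - a)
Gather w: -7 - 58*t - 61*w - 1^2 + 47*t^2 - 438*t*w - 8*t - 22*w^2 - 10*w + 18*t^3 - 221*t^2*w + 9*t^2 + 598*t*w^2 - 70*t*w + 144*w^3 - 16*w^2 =18*t^3 + 56*t^2 - 66*t + 144*w^3 + w^2*(598*t - 38) + w*(-221*t^2 - 508*t - 71) - 8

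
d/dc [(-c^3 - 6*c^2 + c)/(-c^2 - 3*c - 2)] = (c^4 + 6*c^3 + 25*c^2 + 24*c - 2)/(c^4 + 6*c^3 + 13*c^2 + 12*c + 4)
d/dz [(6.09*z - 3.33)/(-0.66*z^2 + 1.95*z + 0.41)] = (4.0194*z^2 - 4.3956*z + 8.9904)/(0.4356*z^4 - 2.574*z^3 + 3.2613*z^2 + 1.599*z + 0.1681)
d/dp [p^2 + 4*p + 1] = 2*p + 4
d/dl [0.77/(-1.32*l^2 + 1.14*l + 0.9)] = (2.0328*l - 0.8778)/(-1.32*l^2 + 1.14*l + 0.9)^2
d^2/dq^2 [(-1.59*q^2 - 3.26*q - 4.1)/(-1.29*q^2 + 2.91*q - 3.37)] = (3.5527136788005e-15*q^4 + 22.787334*q^3 - 0.536382000000007*q^2 - 177.379128*q + 133.845186)/(2.146689*q^6 - 14.527593*q^5 + 49.595598*q^4 - 100.546029*q^3 + 129.563694*q^2 - 99.145737*q + 38.272753)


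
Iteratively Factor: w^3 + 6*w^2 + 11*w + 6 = (w + 3)*(w^2 + 3*w + 2) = (w + 2)*(w + 3)*(w + 1)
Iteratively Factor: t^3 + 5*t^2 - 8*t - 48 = (t - 3)*(t^2 + 8*t + 16) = (t - 3)*(t + 4)*(t + 4)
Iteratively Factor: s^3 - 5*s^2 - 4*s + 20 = (s - 2)*(s^2 - 3*s - 10) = (s - 5)*(s - 2)*(s + 2)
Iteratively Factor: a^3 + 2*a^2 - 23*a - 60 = (a + 4)*(a^2 - 2*a - 15) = (a + 3)*(a + 4)*(a - 5)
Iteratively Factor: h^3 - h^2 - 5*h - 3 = (h + 1)*(h^2 - 2*h - 3) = (h - 3)*(h + 1)*(h + 1)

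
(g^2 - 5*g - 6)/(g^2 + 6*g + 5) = (g - 6)/(g + 5)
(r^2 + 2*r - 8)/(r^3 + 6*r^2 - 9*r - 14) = (r + 4)/(r^2 + 8*r + 7)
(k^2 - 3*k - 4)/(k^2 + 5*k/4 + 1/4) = 4*(k - 4)/(4*k + 1)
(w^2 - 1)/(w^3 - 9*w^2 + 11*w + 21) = (w - 1)/(w^2 - 10*w + 21)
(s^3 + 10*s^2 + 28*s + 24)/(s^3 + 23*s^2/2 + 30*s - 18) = 2*(s^2 + 4*s + 4)/(2*s^2 + 11*s - 6)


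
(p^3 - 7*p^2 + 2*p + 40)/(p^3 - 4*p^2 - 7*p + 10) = (p - 4)/(p - 1)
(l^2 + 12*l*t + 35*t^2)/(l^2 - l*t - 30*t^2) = (-l - 7*t)/(-l + 6*t)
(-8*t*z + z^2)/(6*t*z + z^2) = (-8*t + z)/(6*t + z)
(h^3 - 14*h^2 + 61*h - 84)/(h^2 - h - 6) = (h^2 - 11*h + 28)/(h + 2)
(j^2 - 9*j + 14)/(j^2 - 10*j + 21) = (j - 2)/(j - 3)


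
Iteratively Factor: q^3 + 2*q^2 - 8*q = (q - 2)*(q^2 + 4*q) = (q - 2)*(q + 4)*(q)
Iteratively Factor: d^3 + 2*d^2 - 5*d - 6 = (d + 1)*(d^2 + d - 6) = (d - 2)*(d + 1)*(d + 3)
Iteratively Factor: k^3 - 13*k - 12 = (k + 3)*(k^2 - 3*k - 4) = (k + 1)*(k + 3)*(k - 4)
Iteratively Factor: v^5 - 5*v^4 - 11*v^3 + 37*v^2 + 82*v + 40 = (v + 2)*(v^4 - 7*v^3 + 3*v^2 + 31*v + 20) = (v - 5)*(v + 2)*(v^3 - 2*v^2 - 7*v - 4) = (v - 5)*(v + 1)*(v + 2)*(v^2 - 3*v - 4) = (v - 5)*(v + 1)^2*(v + 2)*(v - 4)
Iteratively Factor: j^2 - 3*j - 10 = (j - 5)*(j + 2)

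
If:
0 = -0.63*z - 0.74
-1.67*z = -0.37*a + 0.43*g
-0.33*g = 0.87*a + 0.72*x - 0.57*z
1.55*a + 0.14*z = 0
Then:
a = 0.11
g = 4.65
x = -3.19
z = -1.17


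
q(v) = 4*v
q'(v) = 4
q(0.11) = 0.44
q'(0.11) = 4.00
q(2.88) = 11.52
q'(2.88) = 4.00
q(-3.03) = -12.12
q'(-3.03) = 4.00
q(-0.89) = -3.56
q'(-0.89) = 4.00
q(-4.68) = -18.72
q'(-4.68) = 4.00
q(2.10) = 8.40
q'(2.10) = 4.00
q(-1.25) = -5.00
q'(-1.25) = 4.00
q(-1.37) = -5.48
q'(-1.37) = 4.00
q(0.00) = 0.00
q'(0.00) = 4.00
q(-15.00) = -60.00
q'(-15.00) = 4.00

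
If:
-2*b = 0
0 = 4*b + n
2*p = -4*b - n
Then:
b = 0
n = 0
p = 0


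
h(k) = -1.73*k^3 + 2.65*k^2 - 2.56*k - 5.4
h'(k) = -5.19*k^2 + 5.3*k - 2.56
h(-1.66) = 14.07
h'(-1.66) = -25.66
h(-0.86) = -0.14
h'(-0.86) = -10.96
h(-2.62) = 50.61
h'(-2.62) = -52.07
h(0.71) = -6.50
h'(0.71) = -1.41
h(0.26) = -5.92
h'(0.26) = -1.53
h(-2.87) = 64.67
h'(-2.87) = -60.52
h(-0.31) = -4.30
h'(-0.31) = -4.70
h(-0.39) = -3.90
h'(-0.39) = -5.42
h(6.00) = -299.04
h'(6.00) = -157.60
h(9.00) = -1074.96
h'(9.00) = -375.25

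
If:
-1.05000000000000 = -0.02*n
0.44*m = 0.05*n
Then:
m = 5.97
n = 52.50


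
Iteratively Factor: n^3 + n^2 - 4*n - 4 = (n - 2)*(n^2 + 3*n + 2) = (n - 2)*(n + 2)*(n + 1)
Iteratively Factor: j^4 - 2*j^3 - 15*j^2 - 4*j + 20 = (j + 2)*(j^3 - 4*j^2 - 7*j + 10) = (j - 5)*(j + 2)*(j^2 + j - 2) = (j - 5)*(j - 1)*(j + 2)*(j + 2)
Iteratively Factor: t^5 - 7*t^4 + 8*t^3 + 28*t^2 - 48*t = (t - 2)*(t^4 - 5*t^3 - 2*t^2 + 24*t) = (t - 3)*(t - 2)*(t^3 - 2*t^2 - 8*t) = t*(t - 3)*(t - 2)*(t^2 - 2*t - 8) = t*(t - 4)*(t - 3)*(t - 2)*(t + 2)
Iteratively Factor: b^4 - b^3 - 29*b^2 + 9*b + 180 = (b - 3)*(b^3 + 2*b^2 - 23*b - 60) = (b - 5)*(b - 3)*(b^2 + 7*b + 12) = (b - 5)*(b - 3)*(b + 4)*(b + 3)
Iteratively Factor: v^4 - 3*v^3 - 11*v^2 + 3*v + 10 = (v + 1)*(v^3 - 4*v^2 - 7*v + 10) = (v - 5)*(v + 1)*(v^2 + v - 2) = (v - 5)*(v - 1)*(v + 1)*(v + 2)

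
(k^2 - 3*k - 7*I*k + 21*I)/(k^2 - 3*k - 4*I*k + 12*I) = (k - 7*I)/(k - 4*I)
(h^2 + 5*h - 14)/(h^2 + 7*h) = (h - 2)/h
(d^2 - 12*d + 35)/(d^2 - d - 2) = (-d^2 + 12*d - 35)/(-d^2 + d + 2)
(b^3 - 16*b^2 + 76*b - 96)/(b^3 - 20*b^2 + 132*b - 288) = (b - 2)/(b - 6)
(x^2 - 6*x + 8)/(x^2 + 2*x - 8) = (x - 4)/(x + 4)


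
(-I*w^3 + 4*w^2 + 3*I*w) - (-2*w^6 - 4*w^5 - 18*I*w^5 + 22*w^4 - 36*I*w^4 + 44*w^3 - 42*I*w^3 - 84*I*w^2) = 2*w^6 + 4*w^5 + 18*I*w^5 - 22*w^4 + 36*I*w^4 - 44*w^3 + 41*I*w^3 + 4*w^2 + 84*I*w^2 + 3*I*w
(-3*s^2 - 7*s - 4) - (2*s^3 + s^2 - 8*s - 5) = -2*s^3 - 4*s^2 + s + 1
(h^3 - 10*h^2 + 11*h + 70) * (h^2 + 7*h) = h^5 - 3*h^4 - 59*h^3 + 147*h^2 + 490*h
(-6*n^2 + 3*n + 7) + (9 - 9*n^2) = -15*n^2 + 3*n + 16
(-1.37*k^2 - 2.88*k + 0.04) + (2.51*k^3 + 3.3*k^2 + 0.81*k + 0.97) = 2.51*k^3 + 1.93*k^2 - 2.07*k + 1.01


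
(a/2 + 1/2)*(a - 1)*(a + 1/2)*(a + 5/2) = a^4/2 + 3*a^3/2 + a^2/8 - 3*a/2 - 5/8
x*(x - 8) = x^2 - 8*x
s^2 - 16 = (s - 4)*(s + 4)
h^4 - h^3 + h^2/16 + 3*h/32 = h*(h - 3/4)*(h - 1/2)*(h + 1/4)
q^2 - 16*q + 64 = (q - 8)^2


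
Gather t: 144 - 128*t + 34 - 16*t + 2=180 - 144*t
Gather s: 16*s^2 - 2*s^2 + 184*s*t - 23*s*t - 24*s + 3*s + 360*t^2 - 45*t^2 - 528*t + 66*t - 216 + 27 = 14*s^2 + s*(161*t - 21) + 315*t^2 - 462*t - 189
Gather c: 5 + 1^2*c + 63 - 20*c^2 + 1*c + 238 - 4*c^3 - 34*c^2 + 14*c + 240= -4*c^3 - 54*c^2 + 16*c + 546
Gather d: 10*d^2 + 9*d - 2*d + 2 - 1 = 10*d^2 + 7*d + 1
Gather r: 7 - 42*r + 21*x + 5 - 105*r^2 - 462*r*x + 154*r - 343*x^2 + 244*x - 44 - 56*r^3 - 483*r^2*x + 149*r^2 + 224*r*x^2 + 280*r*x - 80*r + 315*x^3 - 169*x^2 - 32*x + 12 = -56*r^3 + r^2*(44 - 483*x) + r*(224*x^2 - 182*x + 32) + 315*x^3 - 512*x^2 + 233*x - 20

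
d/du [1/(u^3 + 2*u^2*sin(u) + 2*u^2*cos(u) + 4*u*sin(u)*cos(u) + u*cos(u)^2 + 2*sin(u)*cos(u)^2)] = (-2*sqrt(2)*u^2*cos(u + pi/4) - 3*u^2 + u*sin(2*u) - 4*sqrt(2)*u*sin(u + pi/4) - 4*u*cos(2*u) - 2*sin(2*u) - cos(u)/2 - cos(2*u)/2 - 3*cos(3*u)/2 - 1/2)/((u + 2*sin(u))^2*(u + cos(u))^4)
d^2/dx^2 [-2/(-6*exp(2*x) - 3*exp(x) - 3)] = 2*(2*(4*exp(x) + 1)^2*exp(x) - (8*exp(x) + 1)*(2*exp(2*x) + exp(x) + 1))*exp(x)/(3*(2*exp(2*x) + exp(x) + 1)^3)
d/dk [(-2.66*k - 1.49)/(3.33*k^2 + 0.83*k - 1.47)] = (8.8578*k^2 + 9.9234*k + 5.1469)/(11.0889*k^4 + 5.5278*k^3 - 9.1013*k^2 - 2.4402*k + 2.1609)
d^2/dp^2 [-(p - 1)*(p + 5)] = -2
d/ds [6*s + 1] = 6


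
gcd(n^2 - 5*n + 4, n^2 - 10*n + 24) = n - 4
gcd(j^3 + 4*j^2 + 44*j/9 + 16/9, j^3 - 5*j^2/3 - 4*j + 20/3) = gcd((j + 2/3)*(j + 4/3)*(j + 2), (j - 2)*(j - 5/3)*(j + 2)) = j + 2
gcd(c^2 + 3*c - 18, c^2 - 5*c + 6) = c - 3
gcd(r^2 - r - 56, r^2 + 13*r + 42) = r + 7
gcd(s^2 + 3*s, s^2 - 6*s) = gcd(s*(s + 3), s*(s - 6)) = s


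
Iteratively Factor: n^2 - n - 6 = (n + 2)*(n - 3)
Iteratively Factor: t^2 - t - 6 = (t + 2)*(t - 3)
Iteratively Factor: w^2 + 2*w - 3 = (w - 1)*(w + 3)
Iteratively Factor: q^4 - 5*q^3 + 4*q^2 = (q)*(q^3 - 5*q^2 + 4*q) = q^2*(q^2 - 5*q + 4) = q^2*(q - 4)*(q - 1)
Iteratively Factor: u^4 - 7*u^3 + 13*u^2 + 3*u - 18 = (u + 1)*(u^3 - 8*u^2 + 21*u - 18) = (u - 2)*(u + 1)*(u^2 - 6*u + 9) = (u - 3)*(u - 2)*(u + 1)*(u - 3)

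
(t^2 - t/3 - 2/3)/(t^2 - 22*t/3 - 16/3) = (t - 1)/(t - 8)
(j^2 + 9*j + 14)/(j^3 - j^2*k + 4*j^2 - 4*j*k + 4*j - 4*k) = (j + 7)/(j^2 - j*k + 2*j - 2*k)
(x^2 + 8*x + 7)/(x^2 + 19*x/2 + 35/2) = 2*(x + 1)/(2*x + 5)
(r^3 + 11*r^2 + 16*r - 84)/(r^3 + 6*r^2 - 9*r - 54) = (r^2 + 5*r - 14)/(r^2 - 9)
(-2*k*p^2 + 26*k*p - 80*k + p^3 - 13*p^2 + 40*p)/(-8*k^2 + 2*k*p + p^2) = (p^2 - 13*p + 40)/(4*k + p)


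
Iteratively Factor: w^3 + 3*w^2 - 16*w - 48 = (w - 4)*(w^2 + 7*w + 12) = (w - 4)*(w + 4)*(w + 3)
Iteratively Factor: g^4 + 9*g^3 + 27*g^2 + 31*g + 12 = (g + 1)*(g^3 + 8*g^2 + 19*g + 12) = (g + 1)*(g + 3)*(g^2 + 5*g + 4) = (g + 1)^2*(g + 3)*(g + 4)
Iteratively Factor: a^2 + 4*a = (a + 4)*(a)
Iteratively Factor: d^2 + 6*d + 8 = (d + 4)*(d + 2)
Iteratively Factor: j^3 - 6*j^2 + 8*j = (j)*(j^2 - 6*j + 8) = j*(j - 4)*(j - 2)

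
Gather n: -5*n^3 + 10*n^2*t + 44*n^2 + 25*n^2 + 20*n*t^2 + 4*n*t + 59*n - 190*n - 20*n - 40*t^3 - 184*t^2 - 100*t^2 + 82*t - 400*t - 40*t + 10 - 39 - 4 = -5*n^3 + n^2*(10*t + 69) + n*(20*t^2 + 4*t - 151) - 40*t^3 - 284*t^2 - 358*t - 33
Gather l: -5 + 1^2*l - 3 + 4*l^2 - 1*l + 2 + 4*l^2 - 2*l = 8*l^2 - 2*l - 6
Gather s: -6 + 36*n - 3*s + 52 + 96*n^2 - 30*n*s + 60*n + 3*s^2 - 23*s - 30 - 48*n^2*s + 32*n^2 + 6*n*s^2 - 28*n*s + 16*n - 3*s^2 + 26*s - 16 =128*n^2 + 6*n*s^2 + 112*n + s*(-48*n^2 - 58*n)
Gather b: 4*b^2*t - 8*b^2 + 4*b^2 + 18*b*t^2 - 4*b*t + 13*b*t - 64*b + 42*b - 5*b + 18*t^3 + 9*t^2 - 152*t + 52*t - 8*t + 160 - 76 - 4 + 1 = b^2*(4*t - 4) + b*(18*t^2 + 9*t - 27) + 18*t^3 + 9*t^2 - 108*t + 81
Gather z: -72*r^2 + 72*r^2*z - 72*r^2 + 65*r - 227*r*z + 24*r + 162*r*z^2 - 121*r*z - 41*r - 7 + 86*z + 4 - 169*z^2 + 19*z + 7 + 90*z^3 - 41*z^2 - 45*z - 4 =-144*r^2 + 48*r + 90*z^3 + z^2*(162*r - 210) + z*(72*r^2 - 348*r + 60)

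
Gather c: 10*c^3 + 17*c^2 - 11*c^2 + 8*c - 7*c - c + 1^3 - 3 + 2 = 10*c^3 + 6*c^2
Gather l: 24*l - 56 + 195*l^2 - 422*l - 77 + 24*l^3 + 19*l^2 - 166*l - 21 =24*l^3 + 214*l^2 - 564*l - 154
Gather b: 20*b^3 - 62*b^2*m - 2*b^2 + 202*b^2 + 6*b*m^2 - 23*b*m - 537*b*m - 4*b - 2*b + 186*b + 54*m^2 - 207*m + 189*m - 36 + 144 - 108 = 20*b^3 + b^2*(200 - 62*m) + b*(6*m^2 - 560*m + 180) + 54*m^2 - 18*m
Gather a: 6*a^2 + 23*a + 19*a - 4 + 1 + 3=6*a^2 + 42*a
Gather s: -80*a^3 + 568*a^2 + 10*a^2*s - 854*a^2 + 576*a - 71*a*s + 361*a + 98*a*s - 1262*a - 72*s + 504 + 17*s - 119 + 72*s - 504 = -80*a^3 - 286*a^2 - 325*a + s*(10*a^2 + 27*a + 17) - 119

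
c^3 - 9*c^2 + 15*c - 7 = (c - 7)*(c - 1)^2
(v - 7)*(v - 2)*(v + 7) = v^3 - 2*v^2 - 49*v + 98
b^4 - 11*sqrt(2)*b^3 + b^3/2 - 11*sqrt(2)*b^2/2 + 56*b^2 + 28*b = b*(b + 1/2)*(b - 7*sqrt(2))*(b - 4*sqrt(2))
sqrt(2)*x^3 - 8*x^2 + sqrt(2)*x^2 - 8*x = x*(x - 4*sqrt(2))*(sqrt(2)*x + sqrt(2))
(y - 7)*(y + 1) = y^2 - 6*y - 7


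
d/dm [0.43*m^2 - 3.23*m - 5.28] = 0.86*m - 3.23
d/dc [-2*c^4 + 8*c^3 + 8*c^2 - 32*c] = -8*c^3 + 24*c^2 + 16*c - 32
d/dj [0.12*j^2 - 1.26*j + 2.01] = 0.24*j - 1.26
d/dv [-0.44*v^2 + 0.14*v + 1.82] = 0.14 - 0.88*v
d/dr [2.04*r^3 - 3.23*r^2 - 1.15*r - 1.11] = 6.12*r^2 - 6.46*r - 1.15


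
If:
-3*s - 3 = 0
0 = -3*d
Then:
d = 0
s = -1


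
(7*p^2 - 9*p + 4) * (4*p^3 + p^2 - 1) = 28*p^5 - 29*p^4 + 7*p^3 - 3*p^2 + 9*p - 4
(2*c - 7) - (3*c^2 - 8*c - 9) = -3*c^2 + 10*c + 2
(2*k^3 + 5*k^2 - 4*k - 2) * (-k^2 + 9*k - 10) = -2*k^5 + 13*k^4 + 29*k^3 - 84*k^2 + 22*k + 20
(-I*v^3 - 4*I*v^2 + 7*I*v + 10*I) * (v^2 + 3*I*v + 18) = -I*v^5 + 3*v^4 - 4*I*v^4 + 12*v^3 - 11*I*v^3 - 21*v^2 - 62*I*v^2 - 30*v + 126*I*v + 180*I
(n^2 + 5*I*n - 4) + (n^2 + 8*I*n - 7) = 2*n^2 + 13*I*n - 11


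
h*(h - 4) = h^2 - 4*h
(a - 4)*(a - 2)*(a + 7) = a^3 + a^2 - 34*a + 56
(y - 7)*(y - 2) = y^2 - 9*y + 14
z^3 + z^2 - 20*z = z*(z - 4)*(z + 5)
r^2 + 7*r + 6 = (r + 1)*(r + 6)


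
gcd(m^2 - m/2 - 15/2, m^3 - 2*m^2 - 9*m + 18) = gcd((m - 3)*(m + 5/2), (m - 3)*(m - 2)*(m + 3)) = m - 3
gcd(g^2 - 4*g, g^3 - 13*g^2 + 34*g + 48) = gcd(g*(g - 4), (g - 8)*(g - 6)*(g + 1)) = 1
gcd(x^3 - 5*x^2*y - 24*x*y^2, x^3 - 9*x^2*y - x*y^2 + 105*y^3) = x + 3*y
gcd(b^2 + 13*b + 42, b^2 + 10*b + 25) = 1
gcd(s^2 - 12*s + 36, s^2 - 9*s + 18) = s - 6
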